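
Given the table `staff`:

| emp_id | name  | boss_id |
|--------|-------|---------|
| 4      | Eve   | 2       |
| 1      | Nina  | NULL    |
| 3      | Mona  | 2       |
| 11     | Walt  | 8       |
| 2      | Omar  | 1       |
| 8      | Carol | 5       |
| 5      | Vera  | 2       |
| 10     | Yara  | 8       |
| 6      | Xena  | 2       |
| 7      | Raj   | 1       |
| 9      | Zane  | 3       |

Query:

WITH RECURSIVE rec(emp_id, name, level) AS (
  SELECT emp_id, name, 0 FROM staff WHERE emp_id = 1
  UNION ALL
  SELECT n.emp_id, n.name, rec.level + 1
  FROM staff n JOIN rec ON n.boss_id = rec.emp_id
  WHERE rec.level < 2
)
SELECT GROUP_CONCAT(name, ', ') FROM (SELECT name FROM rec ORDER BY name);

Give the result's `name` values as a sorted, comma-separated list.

Base: emp_id=1 (Nina) at level 0.
Iteration 1: rows with boss_id in {1} -> Omar (id 2, level 1), Raj (id 7, level 1).
Iteration 2: rows with boss_id in {2,7} -> Mona (id 3, level 2), Eve (id 4, level 2), Vera (id 5, level 2), Xena (id 6, level 2).
Iteration 3: level < 2 fails for all current rows; recursion stops.

Eve, Mona, Nina, Omar, Raj, Vera, Xena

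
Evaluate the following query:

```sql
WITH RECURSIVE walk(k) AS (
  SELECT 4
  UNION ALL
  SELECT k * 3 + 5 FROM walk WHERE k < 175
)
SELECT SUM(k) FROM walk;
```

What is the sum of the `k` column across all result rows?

774

Base: k=4.
Iteration 1: 4 < 175 holds -> k = 4 * 3 + 5 = 17.
Iteration 2: 17 < 175 holds -> k = 17 * 3 + 5 = 56.
Iteration 3: 56 < 175 holds -> k = 56 * 3 + 5 = 173.
Iteration 4: 173 < 175 holds -> k = 173 * 3 + 5 = 524.
Iteration 5: 524 < 175 fails; recursion stops.
SUM(k) = 4 + 17 + 56 + 173 + 524 = 774.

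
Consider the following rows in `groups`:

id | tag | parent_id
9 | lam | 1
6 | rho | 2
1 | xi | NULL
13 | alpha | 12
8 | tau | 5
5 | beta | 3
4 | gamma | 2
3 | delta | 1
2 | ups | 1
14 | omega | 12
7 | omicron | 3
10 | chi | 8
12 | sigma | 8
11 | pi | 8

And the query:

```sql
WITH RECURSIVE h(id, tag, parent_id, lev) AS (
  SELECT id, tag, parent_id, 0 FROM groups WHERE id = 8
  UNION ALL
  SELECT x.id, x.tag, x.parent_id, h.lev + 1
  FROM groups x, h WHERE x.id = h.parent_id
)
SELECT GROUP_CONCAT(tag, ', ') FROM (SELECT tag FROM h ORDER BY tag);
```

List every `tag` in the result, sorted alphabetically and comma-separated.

Base: id=8 (tau), parent_id=5, lev 0.
Iteration 1: join on id=5 -> beta (id 5, parent_id=3, lev 1).
Iteration 2: join on id=3 -> delta (id 3, parent_id=1, lev 2).
Iteration 3: join on id=1 -> xi (id 1, parent_id=NULL, lev 3).
Iteration 4: parent_id is NULL; no match; recursion stops.

beta, delta, tau, xi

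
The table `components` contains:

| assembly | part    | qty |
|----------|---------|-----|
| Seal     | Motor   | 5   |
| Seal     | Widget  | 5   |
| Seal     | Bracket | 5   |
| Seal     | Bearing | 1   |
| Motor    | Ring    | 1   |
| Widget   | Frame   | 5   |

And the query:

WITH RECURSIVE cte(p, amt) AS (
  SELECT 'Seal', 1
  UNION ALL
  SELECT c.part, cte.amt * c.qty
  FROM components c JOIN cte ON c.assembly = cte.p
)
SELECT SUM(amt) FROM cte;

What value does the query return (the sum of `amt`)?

47

Base: (Seal, amt=1).
Iteration 1: components of {Seal} -> Bearing = 1*1 = 1, Bracket = 1*5 = 5, Motor = 1*5 = 5, Widget = 1*5 = 5.
Iteration 2: components of {Bearing,Bracket,Motor,Widget} -> Frame = 5*5 = 25, Ring = 5*1 = 5.
Iteration 3: no further components; recursion stops.
SUM(amt) = 1 + 5 + 5 + 5 + 1 + 5 + 25 = 47.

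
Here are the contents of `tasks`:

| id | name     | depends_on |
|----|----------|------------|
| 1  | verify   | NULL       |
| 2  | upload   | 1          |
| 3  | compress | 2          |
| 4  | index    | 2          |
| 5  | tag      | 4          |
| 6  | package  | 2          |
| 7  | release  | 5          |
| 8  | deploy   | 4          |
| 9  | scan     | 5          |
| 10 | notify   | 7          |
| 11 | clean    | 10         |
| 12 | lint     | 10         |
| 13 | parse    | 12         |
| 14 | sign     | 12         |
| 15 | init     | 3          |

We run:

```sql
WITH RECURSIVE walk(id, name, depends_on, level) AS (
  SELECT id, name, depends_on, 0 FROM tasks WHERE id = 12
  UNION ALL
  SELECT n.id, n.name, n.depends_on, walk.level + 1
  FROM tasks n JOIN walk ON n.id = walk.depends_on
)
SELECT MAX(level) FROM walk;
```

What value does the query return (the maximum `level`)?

Base: id=12 (lint), depends_on=10, level 0.
Iteration 1: join on id=10 -> notify (id 10, depends_on=7, level 1).
Iteration 2: join on id=7 -> release (id 7, depends_on=5, level 2).
Iteration 3: join on id=5 -> tag (id 5, depends_on=4, level 3).
Iteration 4: join on id=4 -> index (id 4, depends_on=2, level 4).
Iteration 5: join on id=2 -> upload (id 2, depends_on=1, level 5).
Iteration 6: join on id=1 -> verify (id 1, depends_on=NULL, level 6).
Iteration 7: depends_on is NULL; no match; recursion stops.
level values: 0, 1, 2, 3, 4, 5, 6; the maximum is 6.

6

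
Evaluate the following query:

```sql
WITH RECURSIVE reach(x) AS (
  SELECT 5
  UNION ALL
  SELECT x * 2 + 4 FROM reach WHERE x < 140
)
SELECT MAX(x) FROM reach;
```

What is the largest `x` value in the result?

140

Base: x=5.
Iteration 1: 5 < 140 holds -> x = 5 * 2 + 4 = 14.
Iteration 2: 14 < 140 holds -> x = 14 * 2 + 4 = 32.
Iteration 3: 32 < 140 holds -> x = 32 * 2 + 4 = 68.
Iteration 4: 68 < 140 holds -> x = 68 * 2 + 4 = 140.
Iteration 5: 140 < 140 fails; recursion stops.
x values: 5, 14, 32, 68, 140; the maximum is 140.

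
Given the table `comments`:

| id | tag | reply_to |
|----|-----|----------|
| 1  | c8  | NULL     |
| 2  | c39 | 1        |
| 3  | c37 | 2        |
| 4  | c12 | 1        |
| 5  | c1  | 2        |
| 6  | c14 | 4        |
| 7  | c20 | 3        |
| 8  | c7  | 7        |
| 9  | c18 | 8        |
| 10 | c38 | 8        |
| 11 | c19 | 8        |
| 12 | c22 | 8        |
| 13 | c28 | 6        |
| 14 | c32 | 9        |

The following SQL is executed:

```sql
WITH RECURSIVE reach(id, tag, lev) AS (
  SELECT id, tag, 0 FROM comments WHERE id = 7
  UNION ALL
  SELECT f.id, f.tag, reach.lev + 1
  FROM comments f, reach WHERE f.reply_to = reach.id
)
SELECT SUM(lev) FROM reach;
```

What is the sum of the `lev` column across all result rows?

12

Base: id=7 (c20) at lev 0.
Iteration 1: rows with reply_to in {7} -> c7 (id 8, lev 1).
Iteration 2: rows with reply_to in {8} -> c18 (id 9, lev 2), c38 (id 10, lev 2), c19 (id 11, lev 2), c22 (id 12, lev 2).
Iteration 3: rows with reply_to in {9,10,11,12} -> c32 (id 14, lev 3).
Iteration 4: no rows with reply_to in {14}; recursion stops.
SUM(lev) = 0 + 1 + 2 + 2 + 2 + 2 + 3 = 12.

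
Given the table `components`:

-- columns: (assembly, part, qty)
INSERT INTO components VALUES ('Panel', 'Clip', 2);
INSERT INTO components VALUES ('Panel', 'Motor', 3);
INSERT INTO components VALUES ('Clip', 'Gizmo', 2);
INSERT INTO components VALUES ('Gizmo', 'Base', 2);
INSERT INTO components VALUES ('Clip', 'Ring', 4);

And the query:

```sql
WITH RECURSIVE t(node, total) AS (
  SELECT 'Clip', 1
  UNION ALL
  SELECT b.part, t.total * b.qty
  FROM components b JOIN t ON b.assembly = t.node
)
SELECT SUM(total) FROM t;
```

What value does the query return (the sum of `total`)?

11

Base: (Clip, total=1).
Iteration 1: components of {Clip} -> Gizmo = 1*2 = 2, Ring = 1*4 = 4.
Iteration 2: components of {Gizmo,Ring} -> Base = 2*2 = 4.
Iteration 3: no further components; recursion stops.
SUM(total) = 1 + 2 + 4 + 4 = 11.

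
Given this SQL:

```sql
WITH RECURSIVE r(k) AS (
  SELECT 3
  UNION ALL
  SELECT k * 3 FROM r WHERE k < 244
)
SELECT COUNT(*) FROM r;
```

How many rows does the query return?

6

Base: k=3.
Iteration 1: 3 < 244 holds -> k = 3 * 3 = 9.
Iteration 2: 9 < 244 holds -> k = 9 * 3 = 27.
Iteration 3: 27 < 244 holds -> k = 27 * 3 = 81.
Iteration 4: 81 < 244 holds -> k = 81 * 3 = 243.
Iteration 5: 243 < 244 holds -> k = 243 * 3 = 729.
Iteration 6: 729 < 244 fails; recursion stops.
Total rows emitted: 6.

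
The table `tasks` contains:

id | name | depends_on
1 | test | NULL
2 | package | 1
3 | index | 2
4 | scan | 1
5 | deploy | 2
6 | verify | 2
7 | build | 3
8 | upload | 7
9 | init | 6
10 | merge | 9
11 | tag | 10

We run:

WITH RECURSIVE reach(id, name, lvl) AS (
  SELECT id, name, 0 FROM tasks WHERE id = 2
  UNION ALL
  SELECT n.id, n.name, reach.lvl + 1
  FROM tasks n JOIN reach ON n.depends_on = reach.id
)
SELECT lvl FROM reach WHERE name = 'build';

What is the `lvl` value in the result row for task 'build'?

Base: id=2 (package) at lvl 0.
Iteration 1: rows with depends_on in {2} -> index (id 3, lvl 1), deploy (id 5, lvl 1), verify (id 6, lvl 1).
Iteration 2: rows with depends_on in {3,5,6} -> build (id 7, lvl 2), init (id 9, lvl 2).
Iteration 3: rows with depends_on in {7,9} -> upload (id 8, lvl 3), merge (id 10, lvl 3).
Iteration 4: rows with depends_on in {8,10} -> tag (id 11, lvl 4).
Iteration 5: no rows with depends_on in {11}; recursion stops.

2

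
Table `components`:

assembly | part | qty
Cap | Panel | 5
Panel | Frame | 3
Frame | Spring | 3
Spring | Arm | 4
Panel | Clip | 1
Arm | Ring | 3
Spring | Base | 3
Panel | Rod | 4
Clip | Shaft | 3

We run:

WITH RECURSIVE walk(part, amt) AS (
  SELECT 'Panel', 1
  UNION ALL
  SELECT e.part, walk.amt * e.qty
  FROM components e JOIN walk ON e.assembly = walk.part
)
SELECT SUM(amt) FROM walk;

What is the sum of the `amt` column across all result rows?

Base: (Panel, amt=1).
Iteration 1: components of {Panel} -> Clip = 1*1 = 1, Frame = 1*3 = 3, Rod = 1*4 = 4.
Iteration 2: components of {Clip,Frame,Rod} -> Shaft = 1*3 = 3, Spring = 3*3 = 9.
Iteration 3: components of {Shaft,Spring} -> Arm = 9*4 = 36, Base = 9*3 = 27.
Iteration 4: components of {Arm,Base} -> Ring = 36*3 = 108.
Iteration 5: no further components; recursion stops.
SUM(amt) = 1 + 3 + 1 + 4 + 9 + 3 + 36 + 27 + 108 = 192.

192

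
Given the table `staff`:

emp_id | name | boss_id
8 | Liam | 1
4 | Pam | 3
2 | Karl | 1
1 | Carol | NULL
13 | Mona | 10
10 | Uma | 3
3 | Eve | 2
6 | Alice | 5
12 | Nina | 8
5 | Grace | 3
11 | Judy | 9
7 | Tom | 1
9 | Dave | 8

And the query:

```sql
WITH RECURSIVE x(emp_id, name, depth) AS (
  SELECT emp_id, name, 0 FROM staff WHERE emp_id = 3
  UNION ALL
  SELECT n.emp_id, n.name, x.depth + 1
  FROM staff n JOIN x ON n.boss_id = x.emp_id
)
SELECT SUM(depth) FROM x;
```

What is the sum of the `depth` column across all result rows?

7

Base: emp_id=3 (Eve) at depth 0.
Iteration 1: rows with boss_id in {3} -> Pam (id 4, depth 1), Grace (id 5, depth 1), Uma (id 10, depth 1).
Iteration 2: rows with boss_id in {4,5,10} -> Alice (id 6, depth 2), Mona (id 13, depth 2).
Iteration 3: no rows with boss_id in {6,13}; recursion stops.
SUM(depth) = 0 + 1 + 1 + 1 + 2 + 2 = 7.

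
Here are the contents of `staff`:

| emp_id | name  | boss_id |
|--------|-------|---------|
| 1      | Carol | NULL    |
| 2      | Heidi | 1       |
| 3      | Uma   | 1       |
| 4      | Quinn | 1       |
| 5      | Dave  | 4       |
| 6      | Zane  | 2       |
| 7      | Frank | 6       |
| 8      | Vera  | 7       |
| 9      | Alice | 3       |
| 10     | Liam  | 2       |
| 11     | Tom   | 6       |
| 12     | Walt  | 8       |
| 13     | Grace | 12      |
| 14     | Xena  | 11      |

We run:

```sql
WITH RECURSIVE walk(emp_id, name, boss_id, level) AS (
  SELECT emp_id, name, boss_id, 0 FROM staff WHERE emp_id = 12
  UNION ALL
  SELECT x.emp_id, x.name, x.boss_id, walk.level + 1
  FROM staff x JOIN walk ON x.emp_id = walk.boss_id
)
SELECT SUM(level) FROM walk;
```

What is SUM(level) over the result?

Base: emp_id=12 (Walt), boss_id=8, level 0.
Iteration 1: join on emp_id=8 -> Vera (id 8, boss_id=7, level 1).
Iteration 2: join on emp_id=7 -> Frank (id 7, boss_id=6, level 2).
Iteration 3: join on emp_id=6 -> Zane (id 6, boss_id=2, level 3).
Iteration 4: join on emp_id=2 -> Heidi (id 2, boss_id=1, level 4).
Iteration 5: join on emp_id=1 -> Carol (id 1, boss_id=NULL, level 5).
Iteration 6: boss_id is NULL; no match; recursion stops.
SUM(level) = 0 + 1 + 2 + 3 + 4 + 5 = 15.

15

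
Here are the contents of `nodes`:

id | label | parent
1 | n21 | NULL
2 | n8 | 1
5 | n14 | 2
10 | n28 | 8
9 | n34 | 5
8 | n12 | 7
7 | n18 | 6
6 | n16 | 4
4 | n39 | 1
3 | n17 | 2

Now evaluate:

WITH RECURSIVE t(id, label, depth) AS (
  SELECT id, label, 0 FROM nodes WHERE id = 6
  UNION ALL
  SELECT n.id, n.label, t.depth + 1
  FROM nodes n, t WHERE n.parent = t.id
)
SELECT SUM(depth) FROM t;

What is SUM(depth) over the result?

6

Base: id=6 (n16) at depth 0.
Iteration 1: rows with parent in {6} -> n18 (id 7, depth 1).
Iteration 2: rows with parent in {7} -> n12 (id 8, depth 2).
Iteration 3: rows with parent in {8} -> n28 (id 10, depth 3).
Iteration 4: no rows with parent in {10}; recursion stops.
SUM(depth) = 0 + 1 + 2 + 3 = 6.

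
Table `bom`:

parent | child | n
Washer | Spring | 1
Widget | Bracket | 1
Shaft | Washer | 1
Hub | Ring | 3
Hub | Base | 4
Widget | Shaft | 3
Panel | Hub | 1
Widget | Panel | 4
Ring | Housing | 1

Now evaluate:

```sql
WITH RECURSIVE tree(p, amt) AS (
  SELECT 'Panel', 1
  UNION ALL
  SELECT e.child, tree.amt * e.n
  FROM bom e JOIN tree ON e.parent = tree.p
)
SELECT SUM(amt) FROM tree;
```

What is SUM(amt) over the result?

Base: (Panel, amt=1).
Iteration 1: components of {Panel} -> Hub = 1*1 = 1.
Iteration 2: components of {Hub} -> Base = 1*4 = 4, Ring = 1*3 = 3.
Iteration 3: components of {Base,Ring} -> Housing = 3*1 = 3.
Iteration 4: no further components; recursion stops.
SUM(amt) = 1 + 1 + 4 + 3 + 3 = 12.

12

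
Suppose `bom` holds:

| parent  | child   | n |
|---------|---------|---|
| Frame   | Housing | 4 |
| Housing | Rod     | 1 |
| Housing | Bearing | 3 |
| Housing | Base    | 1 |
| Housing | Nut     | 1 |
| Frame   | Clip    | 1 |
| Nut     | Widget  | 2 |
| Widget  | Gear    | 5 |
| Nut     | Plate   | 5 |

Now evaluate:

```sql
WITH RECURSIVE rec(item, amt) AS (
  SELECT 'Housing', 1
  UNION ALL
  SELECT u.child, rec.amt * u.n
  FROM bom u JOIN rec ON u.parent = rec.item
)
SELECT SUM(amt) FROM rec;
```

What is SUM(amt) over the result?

24

Base: (Housing, amt=1).
Iteration 1: components of {Housing} -> Base = 1*1 = 1, Bearing = 1*3 = 3, Nut = 1*1 = 1, Rod = 1*1 = 1.
Iteration 2: components of {Base,Bearing,Nut,Rod} -> Plate = 1*5 = 5, Widget = 1*2 = 2.
Iteration 3: components of {Plate,Widget} -> Gear = 2*5 = 10.
Iteration 4: no further components; recursion stops.
SUM(amt) = 1 + 1 + 3 + 1 + 1 + 2 + 5 + 10 = 24.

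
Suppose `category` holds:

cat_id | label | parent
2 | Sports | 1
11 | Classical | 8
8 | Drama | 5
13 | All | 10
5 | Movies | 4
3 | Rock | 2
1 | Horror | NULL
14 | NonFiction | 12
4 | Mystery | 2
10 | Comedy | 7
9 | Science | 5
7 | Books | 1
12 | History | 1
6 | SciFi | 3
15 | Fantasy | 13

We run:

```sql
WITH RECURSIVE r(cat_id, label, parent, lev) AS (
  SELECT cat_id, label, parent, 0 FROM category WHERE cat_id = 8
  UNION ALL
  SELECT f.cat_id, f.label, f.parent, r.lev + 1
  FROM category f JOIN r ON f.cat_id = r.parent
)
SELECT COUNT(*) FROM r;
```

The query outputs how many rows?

Base: cat_id=8 (Drama), parent=5, lev 0.
Iteration 1: join on cat_id=5 -> Movies (id 5, parent=4, lev 1).
Iteration 2: join on cat_id=4 -> Mystery (id 4, parent=2, lev 2).
Iteration 3: join on cat_id=2 -> Sports (id 2, parent=1, lev 3).
Iteration 4: join on cat_id=1 -> Horror (id 1, parent=NULL, lev 4).
Iteration 5: parent is NULL; no match; recursion stops.
Total rows emitted: 5.

5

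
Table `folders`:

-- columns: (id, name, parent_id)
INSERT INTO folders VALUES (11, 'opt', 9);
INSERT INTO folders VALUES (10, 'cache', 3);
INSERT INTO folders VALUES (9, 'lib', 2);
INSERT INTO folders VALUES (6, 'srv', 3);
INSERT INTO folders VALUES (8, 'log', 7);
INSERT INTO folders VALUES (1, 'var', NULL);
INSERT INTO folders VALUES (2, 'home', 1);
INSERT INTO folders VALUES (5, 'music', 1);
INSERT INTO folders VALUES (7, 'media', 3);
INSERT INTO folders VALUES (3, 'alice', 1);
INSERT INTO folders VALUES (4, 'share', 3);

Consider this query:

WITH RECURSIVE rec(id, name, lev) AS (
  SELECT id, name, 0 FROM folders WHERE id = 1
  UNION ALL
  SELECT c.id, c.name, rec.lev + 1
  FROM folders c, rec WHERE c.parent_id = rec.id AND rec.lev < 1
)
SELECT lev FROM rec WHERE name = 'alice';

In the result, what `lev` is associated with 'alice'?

1

Base: id=1 (var) at lev 0.
Iteration 1: rows with parent_id in {1} -> home (id 2, lev 1), alice (id 3, lev 1), music (id 5, lev 1).
Iteration 2: lev < 1 fails for all current rows; recursion stops.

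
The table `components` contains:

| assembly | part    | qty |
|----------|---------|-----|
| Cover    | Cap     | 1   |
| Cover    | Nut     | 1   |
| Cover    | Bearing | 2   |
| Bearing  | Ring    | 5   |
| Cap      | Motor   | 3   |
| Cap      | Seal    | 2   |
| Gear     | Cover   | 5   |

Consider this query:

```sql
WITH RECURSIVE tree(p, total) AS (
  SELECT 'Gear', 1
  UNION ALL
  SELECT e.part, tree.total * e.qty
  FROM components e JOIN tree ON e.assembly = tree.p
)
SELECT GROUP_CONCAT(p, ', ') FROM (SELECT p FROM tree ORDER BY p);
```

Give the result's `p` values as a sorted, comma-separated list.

Base: (Gear, total=1).
Iteration 1: components of {Gear} -> Cover = 1*5 = 5.
Iteration 2: components of {Cover} -> Bearing = 5*2 = 10, Cap = 5*1 = 5, Nut = 5*1 = 5.
Iteration 3: components of {Bearing,Cap,Nut} -> Motor = 5*3 = 15, Ring = 10*5 = 50, Seal = 5*2 = 10.
Iteration 4: no further components; recursion stops.

Bearing, Cap, Cover, Gear, Motor, Nut, Ring, Seal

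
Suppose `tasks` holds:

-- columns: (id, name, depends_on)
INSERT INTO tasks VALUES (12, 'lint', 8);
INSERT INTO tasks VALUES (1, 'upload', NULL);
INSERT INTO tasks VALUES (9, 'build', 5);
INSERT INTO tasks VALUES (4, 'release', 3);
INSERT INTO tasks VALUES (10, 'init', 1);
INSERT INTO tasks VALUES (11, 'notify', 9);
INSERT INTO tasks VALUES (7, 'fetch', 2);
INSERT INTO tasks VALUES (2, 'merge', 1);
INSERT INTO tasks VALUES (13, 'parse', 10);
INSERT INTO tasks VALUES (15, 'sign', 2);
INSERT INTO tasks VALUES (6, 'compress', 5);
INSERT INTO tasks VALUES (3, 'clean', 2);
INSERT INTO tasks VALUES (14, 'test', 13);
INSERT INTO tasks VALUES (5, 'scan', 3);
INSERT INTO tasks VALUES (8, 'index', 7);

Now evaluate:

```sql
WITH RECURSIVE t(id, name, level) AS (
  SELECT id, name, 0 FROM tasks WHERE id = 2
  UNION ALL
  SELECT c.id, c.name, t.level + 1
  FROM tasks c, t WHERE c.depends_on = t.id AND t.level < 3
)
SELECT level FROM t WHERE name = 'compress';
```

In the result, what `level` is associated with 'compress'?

3

Base: id=2 (merge) at level 0.
Iteration 1: rows with depends_on in {2} -> clean (id 3, level 1), fetch (id 7, level 1), sign (id 15, level 1).
Iteration 2: rows with depends_on in {3,7,15} -> release (id 4, level 2), scan (id 5, level 2), index (id 8, level 2).
Iteration 3: rows with depends_on in {4,5,8} -> compress (id 6, level 3), build (id 9, level 3), lint (id 12, level 3).
Iteration 4: level < 3 fails for all current rows; recursion stops.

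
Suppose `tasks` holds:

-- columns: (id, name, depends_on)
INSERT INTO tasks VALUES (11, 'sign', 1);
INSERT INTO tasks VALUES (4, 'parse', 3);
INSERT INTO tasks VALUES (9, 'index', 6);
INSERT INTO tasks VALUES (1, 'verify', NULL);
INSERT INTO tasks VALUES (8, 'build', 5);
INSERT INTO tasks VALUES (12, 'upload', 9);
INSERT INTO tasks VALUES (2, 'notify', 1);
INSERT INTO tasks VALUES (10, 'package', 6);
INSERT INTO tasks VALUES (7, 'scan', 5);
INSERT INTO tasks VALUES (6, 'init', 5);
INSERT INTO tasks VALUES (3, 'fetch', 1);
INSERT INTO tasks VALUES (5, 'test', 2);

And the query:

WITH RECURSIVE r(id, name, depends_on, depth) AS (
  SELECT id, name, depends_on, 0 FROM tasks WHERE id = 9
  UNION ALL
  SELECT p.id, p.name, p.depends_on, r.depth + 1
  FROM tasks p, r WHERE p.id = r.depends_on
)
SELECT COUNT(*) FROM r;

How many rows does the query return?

5

Base: id=9 (index), depends_on=6, depth 0.
Iteration 1: join on id=6 -> init (id 6, depends_on=5, depth 1).
Iteration 2: join on id=5 -> test (id 5, depends_on=2, depth 2).
Iteration 3: join on id=2 -> notify (id 2, depends_on=1, depth 3).
Iteration 4: join on id=1 -> verify (id 1, depends_on=NULL, depth 4).
Iteration 5: depends_on is NULL; no match; recursion stops.
Total rows emitted: 5.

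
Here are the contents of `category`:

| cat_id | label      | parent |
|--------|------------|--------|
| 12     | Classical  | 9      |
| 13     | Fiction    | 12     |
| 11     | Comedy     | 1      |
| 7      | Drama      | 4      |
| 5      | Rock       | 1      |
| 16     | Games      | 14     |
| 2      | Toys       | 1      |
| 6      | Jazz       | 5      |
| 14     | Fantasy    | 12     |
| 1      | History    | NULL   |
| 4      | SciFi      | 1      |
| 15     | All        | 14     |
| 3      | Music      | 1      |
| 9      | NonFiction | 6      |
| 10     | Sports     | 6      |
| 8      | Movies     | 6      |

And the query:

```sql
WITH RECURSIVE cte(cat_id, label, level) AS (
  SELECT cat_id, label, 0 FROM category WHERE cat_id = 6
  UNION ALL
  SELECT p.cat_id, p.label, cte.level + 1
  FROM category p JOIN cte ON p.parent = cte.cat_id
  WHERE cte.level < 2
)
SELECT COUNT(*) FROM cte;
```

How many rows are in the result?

Base: cat_id=6 (Jazz) at level 0.
Iteration 1: rows with parent in {6} -> Movies (id 8, level 1), NonFiction (id 9, level 1), Sports (id 10, level 1).
Iteration 2: rows with parent in {8,9,10} -> Classical (id 12, level 2).
Iteration 3: level < 2 fails for all current rows; recursion stops.
Total rows emitted: 5.

5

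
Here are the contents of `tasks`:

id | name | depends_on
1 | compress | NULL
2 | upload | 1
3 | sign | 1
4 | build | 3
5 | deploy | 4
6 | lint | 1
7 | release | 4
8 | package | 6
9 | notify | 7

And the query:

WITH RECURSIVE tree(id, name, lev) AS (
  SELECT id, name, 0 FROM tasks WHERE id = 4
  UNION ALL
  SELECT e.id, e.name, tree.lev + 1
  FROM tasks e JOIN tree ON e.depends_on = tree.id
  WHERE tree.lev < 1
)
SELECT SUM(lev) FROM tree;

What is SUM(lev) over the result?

Base: id=4 (build) at lev 0.
Iteration 1: rows with depends_on in {4} -> deploy (id 5, lev 1), release (id 7, lev 1).
Iteration 2: lev < 1 fails for all current rows; recursion stops.
SUM(lev) = 0 + 1 + 1 = 2.

2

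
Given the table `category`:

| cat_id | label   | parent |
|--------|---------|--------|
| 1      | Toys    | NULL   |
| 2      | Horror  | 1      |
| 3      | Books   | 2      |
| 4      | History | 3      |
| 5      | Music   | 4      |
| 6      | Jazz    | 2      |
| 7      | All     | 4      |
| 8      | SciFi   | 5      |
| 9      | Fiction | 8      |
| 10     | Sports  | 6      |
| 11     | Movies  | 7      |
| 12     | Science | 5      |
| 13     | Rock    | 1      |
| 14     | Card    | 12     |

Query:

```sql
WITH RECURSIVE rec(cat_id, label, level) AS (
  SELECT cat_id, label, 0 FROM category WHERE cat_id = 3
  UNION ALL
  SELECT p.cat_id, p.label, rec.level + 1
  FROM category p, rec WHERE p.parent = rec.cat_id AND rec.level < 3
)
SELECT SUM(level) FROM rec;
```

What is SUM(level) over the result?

14

Base: cat_id=3 (Books) at level 0.
Iteration 1: rows with parent in {3} -> History (id 4, level 1).
Iteration 2: rows with parent in {4} -> Music (id 5, level 2), All (id 7, level 2).
Iteration 3: rows with parent in {5,7} -> SciFi (id 8, level 3), Movies (id 11, level 3), Science (id 12, level 3).
Iteration 4: level < 3 fails for all current rows; recursion stops.
SUM(level) = 0 + 1 + 2 + 2 + 3 + 3 + 3 = 14.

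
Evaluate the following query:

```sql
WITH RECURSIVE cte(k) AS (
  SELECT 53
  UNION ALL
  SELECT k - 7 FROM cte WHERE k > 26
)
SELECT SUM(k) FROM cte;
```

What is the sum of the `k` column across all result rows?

195

Base: k=53.
Iteration 1: 53 > 26 holds -> k = 53 - 7 = 46.
Iteration 2: 46 > 26 holds -> k = 46 - 7 = 39.
Iteration 3: 39 > 26 holds -> k = 39 - 7 = 32.
Iteration 4: 32 > 26 holds -> k = 32 - 7 = 25.
Iteration 5: 25 > 26 fails; recursion stops.
SUM(k) = 53 + 46 + 39 + 32 + 25 = 195.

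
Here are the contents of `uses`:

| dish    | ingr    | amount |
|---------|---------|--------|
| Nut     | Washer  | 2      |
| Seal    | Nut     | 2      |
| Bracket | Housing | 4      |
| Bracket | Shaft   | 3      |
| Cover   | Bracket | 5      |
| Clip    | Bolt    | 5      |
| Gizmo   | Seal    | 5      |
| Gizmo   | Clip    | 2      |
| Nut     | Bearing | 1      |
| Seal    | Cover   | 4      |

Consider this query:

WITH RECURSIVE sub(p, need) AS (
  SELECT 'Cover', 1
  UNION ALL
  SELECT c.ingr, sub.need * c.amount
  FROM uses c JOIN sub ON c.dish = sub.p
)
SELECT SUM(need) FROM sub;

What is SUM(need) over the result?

41

Base: (Cover, need=1).
Iteration 1: components of {Cover} -> Bracket = 1*5 = 5.
Iteration 2: components of {Bracket} -> Housing = 5*4 = 20, Shaft = 5*3 = 15.
Iteration 3: no further components; recursion stops.
SUM(need) = 1 + 5 + 20 + 15 = 41.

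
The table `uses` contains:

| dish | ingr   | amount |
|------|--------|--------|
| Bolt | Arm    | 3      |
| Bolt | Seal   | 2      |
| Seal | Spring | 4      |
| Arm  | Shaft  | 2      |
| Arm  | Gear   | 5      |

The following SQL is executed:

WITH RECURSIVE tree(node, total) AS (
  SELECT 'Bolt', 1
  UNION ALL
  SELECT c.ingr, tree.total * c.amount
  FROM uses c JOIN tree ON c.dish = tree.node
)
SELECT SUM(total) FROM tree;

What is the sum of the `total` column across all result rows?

35

Base: (Bolt, total=1).
Iteration 1: components of {Bolt} -> Arm = 1*3 = 3, Seal = 1*2 = 2.
Iteration 2: components of {Arm,Seal} -> Gear = 3*5 = 15, Shaft = 3*2 = 6, Spring = 2*4 = 8.
Iteration 3: no further components; recursion stops.
SUM(total) = 1 + 3 + 2 + 6 + 15 + 8 = 35.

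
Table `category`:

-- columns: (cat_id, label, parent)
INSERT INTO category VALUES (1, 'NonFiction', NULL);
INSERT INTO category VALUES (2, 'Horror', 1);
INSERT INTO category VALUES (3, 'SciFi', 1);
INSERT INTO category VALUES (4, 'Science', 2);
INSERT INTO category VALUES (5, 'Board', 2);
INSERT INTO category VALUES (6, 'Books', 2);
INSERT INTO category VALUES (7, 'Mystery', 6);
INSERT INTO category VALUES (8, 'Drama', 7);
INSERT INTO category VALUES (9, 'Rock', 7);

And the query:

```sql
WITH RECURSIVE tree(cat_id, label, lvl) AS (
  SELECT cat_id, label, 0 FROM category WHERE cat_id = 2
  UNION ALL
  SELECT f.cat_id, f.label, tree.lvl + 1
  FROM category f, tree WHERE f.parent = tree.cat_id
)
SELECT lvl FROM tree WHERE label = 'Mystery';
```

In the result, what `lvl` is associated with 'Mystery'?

Base: cat_id=2 (Horror) at lvl 0.
Iteration 1: rows with parent in {2} -> Science (id 4, lvl 1), Board (id 5, lvl 1), Books (id 6, lvl 1).
Iteration 2: rows with parent in {4,5,6} -> Mystery (id 7, lvl 2).
Iteration 3: rows with parent in {7} -> Drama (id 8, lvl 3), Rock (id 9, lvl 3).
Iteration 4: no rows with parent in {8,9}; recursion stops.

2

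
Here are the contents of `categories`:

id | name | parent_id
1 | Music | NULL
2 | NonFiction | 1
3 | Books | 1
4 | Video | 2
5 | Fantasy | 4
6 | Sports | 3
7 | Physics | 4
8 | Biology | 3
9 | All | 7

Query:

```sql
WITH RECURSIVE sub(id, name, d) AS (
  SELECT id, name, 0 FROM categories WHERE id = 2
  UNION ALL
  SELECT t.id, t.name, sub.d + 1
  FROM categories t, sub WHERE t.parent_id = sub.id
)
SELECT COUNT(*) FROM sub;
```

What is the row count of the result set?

Base: id=2 (NonFiction) at d 0.
Iteration 1: rows with parent_id in {2} -> Video (id 4, d 1).
Iteration 2: rows with parent_id in {4} -> Fantasy (id 5, d 2), Physics (id 7, d 2).
Iteration 3: rows with parent_id in {5,7} -> All (id 9, d 3).
Iteration 4: no rows with parent_id in {9}; recursion stops.
Total rows emitted: 5.

5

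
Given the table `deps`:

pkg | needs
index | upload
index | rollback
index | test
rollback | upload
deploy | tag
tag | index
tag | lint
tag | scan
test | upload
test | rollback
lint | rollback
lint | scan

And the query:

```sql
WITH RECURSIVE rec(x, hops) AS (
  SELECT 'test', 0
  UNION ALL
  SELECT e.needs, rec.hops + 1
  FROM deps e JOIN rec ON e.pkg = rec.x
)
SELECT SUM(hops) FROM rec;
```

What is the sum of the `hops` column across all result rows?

4

Base: (test, hops=0).
Iteration 1: edges from {test} -> (rollback, hops=1), (upload, hops=1).
Iteration 2: edges from {rollback,upload} -> (upload, hops=2).
Iteration 3: no outgoing edges from {upload}; recursion stops.
SUM(hops) = 0 + 1 + 1 + 2 = 4.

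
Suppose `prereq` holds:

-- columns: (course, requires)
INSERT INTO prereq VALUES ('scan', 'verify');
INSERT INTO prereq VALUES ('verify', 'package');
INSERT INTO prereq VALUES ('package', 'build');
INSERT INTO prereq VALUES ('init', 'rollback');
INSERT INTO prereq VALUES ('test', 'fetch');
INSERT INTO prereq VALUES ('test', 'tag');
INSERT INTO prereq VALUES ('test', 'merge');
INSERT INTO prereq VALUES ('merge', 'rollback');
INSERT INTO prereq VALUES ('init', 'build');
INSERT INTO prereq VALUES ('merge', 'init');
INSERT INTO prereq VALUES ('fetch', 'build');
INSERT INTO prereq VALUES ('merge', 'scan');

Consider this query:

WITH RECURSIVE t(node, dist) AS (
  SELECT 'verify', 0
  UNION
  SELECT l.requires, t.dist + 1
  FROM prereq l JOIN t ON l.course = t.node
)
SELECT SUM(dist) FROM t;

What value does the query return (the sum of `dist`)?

Base: (verify, dist=0).
Iteration 1: edges from {verify} -> (package, dist=1).
Iteration 2: edges from {package} -> (build, dist=2).
Iteration 3: no outgoing edges from {build}; recursion stops.
SUM(dist) = 0 + 1 + 2 = 3.

3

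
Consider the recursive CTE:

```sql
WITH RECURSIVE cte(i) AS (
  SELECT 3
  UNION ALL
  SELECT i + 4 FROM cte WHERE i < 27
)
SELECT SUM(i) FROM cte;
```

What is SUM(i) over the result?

Base: i=3.
Iteration 1: 3 < 27 holds -> i = 3 + 4 = 7.
Iteration 2: 7 < 27 holds -> i = 7 + 4 = 11.
Iteration 3: 11 < 27 holds -> i = 11 + 4 = 15.
Iteration 4: 15 < 27 holds -> i = 15 + 4 = 19.
Iteration 5: 19 < 27 holds -> i = 19 + 4 = 23.
Iteration 6: 23 < 27 holds -> i = 23 + 4 = 27.
Iteration 7: 27 < 27 fails; recursion stops.
SUM(i) = 3 + 7 + 11 + 15 + 19 + 23 + 27 = 105.

105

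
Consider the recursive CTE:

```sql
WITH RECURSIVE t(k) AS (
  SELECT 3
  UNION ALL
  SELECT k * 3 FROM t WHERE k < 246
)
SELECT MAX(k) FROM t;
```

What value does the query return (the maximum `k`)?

729

Base: k=3.
Iteration 1: 3 < 246 holds -> k = 3 * 3 = 9.
Iteration 2: 9 < 246 holds -> k = 9 * 3 = 27.
Iteration 3: 27 < 246 holds -> k = 27 * 3 = 81.
Iteration 4: 81 < 246 holds -> k = 81 * 3 = 243.
Iteration 5: 243 < 246 holds -> k = 243 * 3 = 729.
Iteration 6: 729 < 246 fails; recursion stops.
k values: 3, 9, 27, 81, 243, 729; the maximum is 729.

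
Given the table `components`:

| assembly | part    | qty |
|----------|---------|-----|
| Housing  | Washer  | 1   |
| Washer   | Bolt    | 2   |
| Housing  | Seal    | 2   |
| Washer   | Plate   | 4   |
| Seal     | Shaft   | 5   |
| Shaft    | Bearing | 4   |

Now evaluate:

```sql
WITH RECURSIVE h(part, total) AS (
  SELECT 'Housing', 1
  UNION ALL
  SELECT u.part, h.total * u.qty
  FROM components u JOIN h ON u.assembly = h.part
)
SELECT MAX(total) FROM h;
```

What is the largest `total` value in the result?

Base: (Housing, total=1).
Iteration 1: components of {Housing} -> Seal = 1*2 = 2, Washer = 1*1 = 1.
Iteration 2: components of {Seal,Washer} -> Bolt = 1*2 = 2, Plate = 1*4 = 4, Shaft = 2*5 = 10.
Iteration 3: components of {Bolt,Plate,Shaft} -> Bearing = 10*4 = 40.
Iteration 4: no further components; recursion stops.
total values: 1, 1, 2, 2, 4, 10, 40; the maximum is 40.

40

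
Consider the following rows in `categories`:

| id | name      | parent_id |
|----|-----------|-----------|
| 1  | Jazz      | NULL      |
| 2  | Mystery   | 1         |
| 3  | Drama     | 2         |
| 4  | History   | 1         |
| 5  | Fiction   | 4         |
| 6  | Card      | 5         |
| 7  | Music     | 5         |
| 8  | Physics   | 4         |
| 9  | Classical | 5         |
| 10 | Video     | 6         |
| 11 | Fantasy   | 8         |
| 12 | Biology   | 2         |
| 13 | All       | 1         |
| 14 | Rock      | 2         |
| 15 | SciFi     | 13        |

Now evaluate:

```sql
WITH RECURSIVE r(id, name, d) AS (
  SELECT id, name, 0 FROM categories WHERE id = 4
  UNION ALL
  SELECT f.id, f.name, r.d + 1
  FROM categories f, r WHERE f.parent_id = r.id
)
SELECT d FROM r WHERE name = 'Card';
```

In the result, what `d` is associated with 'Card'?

2

Base: id=4 (History) at d 0.
Iteration 1: rows with parent_id in {4} -> Fiction (id 5, d 1), Physics (id 8, d 1).
Iteration 2: rows with parent_id in {5,8} -> Card (id 6, d 2), Music (id 7, d 2), Classical (id 9, d 2), Fantasy (id 11, d 2).
Iteration 3: rows with parent_id in {6,7,9,11} -> Video (id 10, d 3).
Iteration 4: no rows with parent_id in {10}; recursion stops.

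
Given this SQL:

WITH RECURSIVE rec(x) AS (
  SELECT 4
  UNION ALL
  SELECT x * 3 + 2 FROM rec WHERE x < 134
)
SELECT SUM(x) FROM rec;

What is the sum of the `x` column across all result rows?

Base: x=4.
Iteration 1: 4 < 134 holds -> x = 4 * 3 + 2 = 14.
Iteration 2: 14 < 134 holds -> x = 14 * 3 + 2 = 44.
Iteration 3: 44 < 134 holds -> x = 44 * 3 + 2 = 134.
Iteration 4: 134 < 134 fails; recursion stops.
SUM(x) = 4 + 14 + 44 + 134 = 196.

196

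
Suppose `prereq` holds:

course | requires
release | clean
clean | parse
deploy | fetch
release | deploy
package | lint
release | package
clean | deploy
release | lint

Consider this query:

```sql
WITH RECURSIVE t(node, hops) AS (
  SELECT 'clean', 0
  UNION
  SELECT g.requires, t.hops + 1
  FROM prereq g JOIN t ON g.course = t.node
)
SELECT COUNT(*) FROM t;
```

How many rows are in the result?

4

Base: (clean, hops=0).
Iteration 1: edges from {clean} -> (deploy, hops=1), (parse, hops=1).
Iteration 2: edges from {deploy,parse} -> (fetch, hops=2).
Iteration 3: no outgoing edges from {fetch}; recursion stops.
Total rows emitted: 4.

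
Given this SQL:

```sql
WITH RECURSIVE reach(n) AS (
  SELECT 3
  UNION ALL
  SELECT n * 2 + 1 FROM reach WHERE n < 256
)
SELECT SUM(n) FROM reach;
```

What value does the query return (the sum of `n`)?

Base: n=3.
Iteration 1: 3 < 256 holds -> n = 3 * 2 + 1 = 7.
Iteration 2: 7 < 256 holds -> n = 7 * 2 + 1 = 15.
Iteration 3: 15 < 256 holds -> n = 15 * 2 + 1 = 31.
Iteration 4: 31 < 256 holds -> n = 31 * 2 + 1 = 63.
Iteration 5: 63 < 256 holds -> n = 63 * 2 + 1 = 127.
Iteration 6: 127 < 256 holds -> n = 127 * 2 + 1 = 255.
Iteration 7: 255 < 256 holds -> n = 255 * 2 + 1 = 511.
Iteration 8: 511 < 256 fails; recursion stops.
SUM(n) = 3 + 7 + 15 + 31 + 63 + 127 + 255 + 511 = 1012.

1012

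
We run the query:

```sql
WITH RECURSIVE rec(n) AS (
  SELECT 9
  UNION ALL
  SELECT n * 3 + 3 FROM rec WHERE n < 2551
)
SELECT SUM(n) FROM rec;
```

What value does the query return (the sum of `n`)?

Base: n=9.
Iteration 1: 9 < 2551 holds -> n = 9 * 3 + 3 = 30.
Iteration 2: 30 < 2551 holds -> n = 30 * 3 + 3 = 93.
Iteration 3: 93 < 2551 holds -> n = 93 * 3 + 3 = 282.
Iteration 4: 282 < 2551 holds -> n = 282 * 3 + 3 = 849.
Iteration 5: 849 < 2551 holds -> n = 849 * 3 + 3 = 2550.
Iteration 6: 2550 < 2551 holds -> n = 2550 * 3 + 3 = 7653.
Iteration 7: 7653 < 2551 fails; recursion stops.
SUM(n) = 9 + 30 + 93 + 282 + 849 + 2550 + 7653 = 11466.

11466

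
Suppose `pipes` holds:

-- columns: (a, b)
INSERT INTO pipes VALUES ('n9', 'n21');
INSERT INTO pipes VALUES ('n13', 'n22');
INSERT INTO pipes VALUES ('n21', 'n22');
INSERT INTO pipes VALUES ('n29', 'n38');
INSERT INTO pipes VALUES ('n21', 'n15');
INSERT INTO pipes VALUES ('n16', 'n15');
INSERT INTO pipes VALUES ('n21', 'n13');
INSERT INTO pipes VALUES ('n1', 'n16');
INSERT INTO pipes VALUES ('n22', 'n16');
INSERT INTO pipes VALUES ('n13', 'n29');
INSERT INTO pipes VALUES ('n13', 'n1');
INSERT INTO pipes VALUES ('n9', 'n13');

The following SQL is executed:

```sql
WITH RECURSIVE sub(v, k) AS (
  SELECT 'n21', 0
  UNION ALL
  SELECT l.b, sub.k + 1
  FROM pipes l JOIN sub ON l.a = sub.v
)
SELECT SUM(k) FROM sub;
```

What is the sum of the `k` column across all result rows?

Base: (n21, k=0).
Iteration 1: edges from {n21} -> (n13, k=1), (n15, k=1), (n22, k=1).
Iteration 2: edges from {n13,n15,n22} -> (n1, k=2), (n16, k=2), (n22, k=2), (n29, k=2).
Iteration 3: edges from {n1,n16,n22,n29} -> (n15, k=3), (n16, k=3) x2, (n38, k=3). [UNION ALL keeps all 4 new rows, including repeats]
Iteration 4: edges from {n15,n16,n38} -> (n15, k=4) x2. [UNION ALL keeps all 2 new rows, including repeats]
Iteration 5: no outgoing edges from {n15}; recursion stops.
SUM(k) = 0 + 1 + 1 + 1 + 2 + 2 + 2 + 2 + 3 + 3 + 3 + 3 + 4 + 4 = 31.

31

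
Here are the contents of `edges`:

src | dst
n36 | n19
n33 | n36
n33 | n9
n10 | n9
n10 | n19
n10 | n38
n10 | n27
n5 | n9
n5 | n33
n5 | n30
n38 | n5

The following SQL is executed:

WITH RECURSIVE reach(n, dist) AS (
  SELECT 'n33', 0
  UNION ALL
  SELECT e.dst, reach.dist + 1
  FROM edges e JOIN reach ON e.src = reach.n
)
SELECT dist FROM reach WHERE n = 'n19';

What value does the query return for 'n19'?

2

Base: (n33, dist=0).
Iteration 1: edges from {n33} -> (n36, dist=1), (n9, dist=1).
Iteration 2: edges from {n36,n9} -> (n19, dist=2).
Iteration 3: no outgoing edges from {n19}; recursion stops.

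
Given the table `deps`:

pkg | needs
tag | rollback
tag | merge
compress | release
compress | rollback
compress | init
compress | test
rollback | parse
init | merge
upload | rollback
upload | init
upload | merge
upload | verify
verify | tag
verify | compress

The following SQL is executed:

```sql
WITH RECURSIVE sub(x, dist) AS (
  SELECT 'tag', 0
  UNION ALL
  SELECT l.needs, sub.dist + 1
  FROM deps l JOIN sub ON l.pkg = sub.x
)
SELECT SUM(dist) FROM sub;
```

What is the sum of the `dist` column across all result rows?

Base: (tag, dist=0).
Iteration 1: edges from {tag} -> (merge, dist=1), (rollback, dist=1).
Iteration 2: edges from {merge,rollback} -> (parse, dist=2).
Iteration 3: no outgoing edges from {parse}; recursion stops.
SUM(dist) = 0 + 1 + 1 + 2 = 4.

4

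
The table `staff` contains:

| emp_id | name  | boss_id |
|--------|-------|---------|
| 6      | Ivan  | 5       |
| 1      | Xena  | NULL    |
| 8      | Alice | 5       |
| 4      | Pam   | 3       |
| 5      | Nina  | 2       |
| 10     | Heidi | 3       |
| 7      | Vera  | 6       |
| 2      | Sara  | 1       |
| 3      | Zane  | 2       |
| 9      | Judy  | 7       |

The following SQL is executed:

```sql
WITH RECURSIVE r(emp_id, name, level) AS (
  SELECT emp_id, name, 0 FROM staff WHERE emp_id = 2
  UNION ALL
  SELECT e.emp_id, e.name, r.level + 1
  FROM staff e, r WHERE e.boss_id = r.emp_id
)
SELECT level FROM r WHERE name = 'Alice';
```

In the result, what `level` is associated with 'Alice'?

Base: emp_id=2 (Sara) at level 0.
Iteration 1: rows with boss_id in {2} -> Zane (id 3, level 1), Nina (id 5, level 1).
Iteration 2: rows with boss_id in {3,5} -> Pam (id 4, level 2), Ivan (id 6, level 2), Alice (id 8, level 2), Heidi (id 10, level 2).
Iteration 3: rows with boss_id in {4,6,8,10} -> Vera (id 7, level 3).
Iteration 4: rows with boss_id in {7} -> Judy (id 9, level 4).
Iteration 5: no rows with boss_id in {9}; recursion stops.

2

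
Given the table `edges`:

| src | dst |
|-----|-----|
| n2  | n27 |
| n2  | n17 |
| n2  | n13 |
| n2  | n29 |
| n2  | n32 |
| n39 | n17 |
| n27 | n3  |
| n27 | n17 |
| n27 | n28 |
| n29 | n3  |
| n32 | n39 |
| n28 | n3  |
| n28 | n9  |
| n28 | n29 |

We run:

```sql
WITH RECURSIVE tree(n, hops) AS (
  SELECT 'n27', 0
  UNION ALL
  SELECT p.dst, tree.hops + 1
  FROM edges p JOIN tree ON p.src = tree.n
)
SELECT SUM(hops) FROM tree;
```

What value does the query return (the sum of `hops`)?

Base: (n27, hops=0).
Iteration 1: edges from {n27} -> (n17, hops=1), (n28, hops=1), (n3, hops=1).
Iteration 2: edges from {n17,n28,n3} -> (n29, hops=2), (n3, hops=2), (n9, hops=2).
Iteration 3: edges from {n29,n3,n9} -> (n3, hops=3).
Iteration 4: no outgoing edges from {n3}; recursion stops.
SUM(hops) = 0 + 1 + 1 + 1 + 2 + 2 + 2 + 3 = 12.

12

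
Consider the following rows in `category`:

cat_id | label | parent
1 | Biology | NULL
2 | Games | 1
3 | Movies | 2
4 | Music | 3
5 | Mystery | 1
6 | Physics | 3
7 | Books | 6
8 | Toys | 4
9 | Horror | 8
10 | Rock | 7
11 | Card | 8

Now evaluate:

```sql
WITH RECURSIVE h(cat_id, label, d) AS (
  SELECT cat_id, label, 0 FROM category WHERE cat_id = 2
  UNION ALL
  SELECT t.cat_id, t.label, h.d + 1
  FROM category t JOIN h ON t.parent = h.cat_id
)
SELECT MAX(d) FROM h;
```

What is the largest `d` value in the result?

4

Base: cat_id=2 (Games) at d 0.
Iteration 1: rows with parent in {2} -> Movies (id 3, d 1).
Iteration 2: rows with parent in {3} -> Music (id 4, d 2), Physics (id 6, d 2).
Iteration 3: rows with parent in {4,6} -> Books (id 7, d 3), Toys (id 8, d 3).
Iteration 4: rows with parent in {7,8} -> Horror (id 9, d 4), Rock (id 10, d 4), Card (id 11, d 4).
Iteration 5: no rows with parent in {9,10,11}; recursion stops.
d values: 0, 1, 2, 2, 3, 3, 4, 4, 4; the maximum is 4.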